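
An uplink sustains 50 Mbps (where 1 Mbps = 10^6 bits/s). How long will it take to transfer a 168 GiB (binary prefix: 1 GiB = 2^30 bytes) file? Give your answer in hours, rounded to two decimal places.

168 GiB = 180,388,626,432 bytes = 1,443,109,011,456 bits
50 Mbps = 50,000,000 bits/s
time = 1,443,109,011,456 / 50,000,000 = 28,862.1802 s
28,862.1802 s / 3600 = 8.02 hours

8.02 hours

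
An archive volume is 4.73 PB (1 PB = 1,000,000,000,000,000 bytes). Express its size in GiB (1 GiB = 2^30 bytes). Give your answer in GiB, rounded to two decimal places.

4.73 PB = 4.73 × 10^15 bytes = 4,730,000,000,000,000 bytes
1 GiB = 1,073,741,824 bytes
4,730,000,000,000,000 / 1,073,741,824 = 4,405,155.78 GiB

4,405,155.78 GiB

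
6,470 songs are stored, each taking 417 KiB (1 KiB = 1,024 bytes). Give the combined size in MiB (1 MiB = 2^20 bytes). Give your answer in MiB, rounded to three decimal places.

Total = 6,470 × 417 KiB = 2,697,990 KiB
= 2,697,990 × 1,024 bytes = 2,762,741,760 bytes
1 MiB = 1,048,576 bytes
2,762,741,760 / 1,048,576 = 2,634.756 MiB

2,634.756 MiB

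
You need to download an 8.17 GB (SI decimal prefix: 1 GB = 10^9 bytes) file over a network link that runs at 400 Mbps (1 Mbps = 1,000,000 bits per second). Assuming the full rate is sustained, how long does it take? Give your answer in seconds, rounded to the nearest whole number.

163 seconds

8.17 GB = 8,170,000,000 bytes = 65,360,000,000 bits
400 Mbps = 400,000,000 bits/s
time = 65,360,000,000 / 400,000,000 = 163 s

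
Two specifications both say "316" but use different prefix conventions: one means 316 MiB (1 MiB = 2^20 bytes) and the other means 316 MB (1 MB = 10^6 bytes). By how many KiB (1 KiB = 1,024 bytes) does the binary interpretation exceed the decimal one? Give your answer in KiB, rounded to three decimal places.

316 MiB = 316 × 1,048,576 = 331,350,016 bytes
316 MB = 316 × 1,000,000 = 316,000,000 bytes
difference = 15,350,016 bytes
15,350,016 / 1,024 = 14,990.250 KiB

14,990.250 KiB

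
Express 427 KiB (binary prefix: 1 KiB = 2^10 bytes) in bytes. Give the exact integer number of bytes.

437,248 bytes

427 × 1,024 = 437,248 bytes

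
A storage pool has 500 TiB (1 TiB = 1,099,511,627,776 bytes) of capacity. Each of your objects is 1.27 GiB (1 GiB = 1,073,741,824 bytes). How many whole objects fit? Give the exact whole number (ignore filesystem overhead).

Capacity: 500 TiB = 549,755,813,888,000 bytes
Per item: 1.27 GiB = 1,363,652,116.48 bytes
⌊549,755,813,888,000 / 1,363,652,116.48⌋ = 403,149

403,149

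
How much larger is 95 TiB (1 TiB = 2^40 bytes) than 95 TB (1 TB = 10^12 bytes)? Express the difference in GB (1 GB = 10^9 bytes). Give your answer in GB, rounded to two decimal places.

95 TiB = 95 × 1,099,511,627,776 = 104,453,604,638,720 bytes
95 TB = 95 × 1,000,000,000,000 = 95,000,000,000,000 bytes
difference = 9,453,604,638,720 bytes
9,453,604,638,720 / 1,000,000,000 = 9,453.60 GB

9,453.60 GB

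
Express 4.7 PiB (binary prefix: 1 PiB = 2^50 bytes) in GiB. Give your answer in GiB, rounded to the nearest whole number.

4,928,307 GiB

4.7 PiB × 1,125,899,906,842,624 bytes/PiB = 5,291,729,562,160,332.8 bytes
1 GiB = 2^30 bytes = 1,073,741,824 bytes
5,291,729,562,160,332.8 / 1,073,741,824 = 4,928,307 GiB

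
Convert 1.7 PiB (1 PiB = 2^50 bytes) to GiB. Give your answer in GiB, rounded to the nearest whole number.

1,782,579 GiB

1.7 PiB = 1.7 × 2^50 bytes = 1,914,029,841,632,460.8 bytes
1 GiB = 2^30 bytes = 1,073,741,824 bytes
1,914,029,841,632,460.8 / 1,073,741,824 = 1,782,579 GiB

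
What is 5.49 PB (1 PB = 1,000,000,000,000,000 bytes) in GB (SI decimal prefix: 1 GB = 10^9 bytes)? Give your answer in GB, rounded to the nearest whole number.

5.49 PB × 1,000,000,000,000,000 bytes/PB = 5,490,000,000,000,000 bytes
1 GB = 10^9 bytes = 1,000,000,000 bytes
5,490,000,000,000,000 / 1,000,000,000 = 5,490,000 GB

5,490,000 GB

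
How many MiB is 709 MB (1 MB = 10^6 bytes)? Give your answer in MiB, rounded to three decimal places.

709 MB = 709 × 10^6 bytes = 709,000,000 bytes
1 MiB = 2^20 bytes = 1,048,576 bytes
709,000,000 / 1,048,576 = 676.155 MiB

676.155 MiB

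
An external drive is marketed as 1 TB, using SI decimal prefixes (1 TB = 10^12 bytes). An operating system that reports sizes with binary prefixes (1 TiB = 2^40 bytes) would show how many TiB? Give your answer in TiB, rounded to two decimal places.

0.91 TiB

1 TB = 1 × 10^12 bytes = 1,000,000,000,000 bytes
1 TiB = 2^40 bytes = 1,099,511,627,776 bytes
1,000,000,000,000 / 1,099,511,627,776 = 0.91 TiB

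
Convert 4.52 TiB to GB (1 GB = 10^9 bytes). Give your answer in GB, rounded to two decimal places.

4,969.79 GB

4.52 TiB × 1,099,511,627,776 bytes/TiB = 4,969,792,557,547.52 bytes
1 GB = 10^9 bytes = 1,000,000,000 bytes
4,969,792,557,547.52 / 1,000,000,000 = 4,969.79 GB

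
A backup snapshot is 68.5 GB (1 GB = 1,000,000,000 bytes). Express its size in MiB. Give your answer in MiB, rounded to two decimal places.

68.5 GB × 1,000,000,000 bytes/GB = 68,500,000,000 bytes
1 MiB = 1,048,576 bytes
68,500,000,000 / 1,048,576 = 65,326.69 MiB

65,326.69 MiB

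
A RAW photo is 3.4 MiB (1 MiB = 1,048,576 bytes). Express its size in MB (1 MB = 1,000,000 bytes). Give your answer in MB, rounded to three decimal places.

3.4 MiB × 1,048,576 bytes/MiB = 3,565,158.4 bytes
1 MB = 10^6 bytes = 1,000,000 bytes
3,565,158.4 / 1,000,000 = 3.565 MB

3.565 MB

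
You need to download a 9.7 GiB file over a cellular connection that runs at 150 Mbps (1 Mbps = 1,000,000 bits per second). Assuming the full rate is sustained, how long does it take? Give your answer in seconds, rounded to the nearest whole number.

555 seconds

9.7 GiB = 10,415,295,692.8 bytes = 83,322,365,542.4 bits
150 Mbps = 150,000,000 bits/s
time = 83,322,365,542.4 / 150,000,000 = 555 s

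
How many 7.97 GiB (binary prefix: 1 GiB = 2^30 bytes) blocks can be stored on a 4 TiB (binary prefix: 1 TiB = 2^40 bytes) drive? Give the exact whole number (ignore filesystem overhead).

513

Capacity: 4 TiB = 4,398,046,511,104 bytes
Per item: 7.97 GiB = 8,557,722,337.28 bytes
⌊4,398,046,511,104 / 8,557,722,337.28⌋ = 513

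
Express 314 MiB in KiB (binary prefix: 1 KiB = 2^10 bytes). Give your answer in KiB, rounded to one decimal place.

314 MiB = 314 × 2^20 bytes = 329,252,864 bytes
1 KiB = 2^10 bytes = 1,024 bytes
329,252,864 / 1,024 = 321,536.0 KiB

321,536.0 KiB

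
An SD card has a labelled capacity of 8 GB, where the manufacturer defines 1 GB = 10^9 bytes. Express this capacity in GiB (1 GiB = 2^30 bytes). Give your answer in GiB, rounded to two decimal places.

8 GB × 1,000,000,000 bytes/GB = 8,000,000,000 bytes
1 GiB = 1,073,741,824 bytes
8,000,000,000 / 1,073,741,824 = 7.45 GiB

7.45 GiB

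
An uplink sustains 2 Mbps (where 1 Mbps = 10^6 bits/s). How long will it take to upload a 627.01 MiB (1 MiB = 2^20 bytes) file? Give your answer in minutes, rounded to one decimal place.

627.01 MiB = 657,467,637.76 bytes = 5,259,741,102.08 bits
2 Mbps = 2,000,000 bits/s
time = 5,259,741,102.08 / 2,000,000 = 2,629.87 s
2,629.87 s / 60 = 43.8 minutes

43.8 minutes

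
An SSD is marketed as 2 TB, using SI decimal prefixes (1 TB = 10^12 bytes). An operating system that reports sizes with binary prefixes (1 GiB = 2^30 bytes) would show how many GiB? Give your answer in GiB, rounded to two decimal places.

1,862.65 GiB

2 TB = 2 × 10^12 bytes = 2,000,000,000,000 bytes
1 GiB = 1,073,741,824 bytes
2,000,000,000,000 / 1,073,741,824 = 1,862.65 GiB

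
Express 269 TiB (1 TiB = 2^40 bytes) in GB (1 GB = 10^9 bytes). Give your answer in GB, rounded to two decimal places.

269 TiB = 269 × 2^40 bytes = 295,768,627,871,744 bytes
1 GB = 1,000,000,000 bytes
295,768,627,871,744 / 1,000,000,000 = 295,768.63 GB

295,768.63 GB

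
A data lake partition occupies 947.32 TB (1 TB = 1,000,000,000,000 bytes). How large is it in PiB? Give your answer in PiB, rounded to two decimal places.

0.84 PiB

947.32 TB = 947.32 × 10^12 bytes = 947,320,000,000,000 bytes
1 PiB = 1,125,899,906,842,624 bytes
947,320,000,000,000 / 1,125,899,906,842,624 = 0.84 PiB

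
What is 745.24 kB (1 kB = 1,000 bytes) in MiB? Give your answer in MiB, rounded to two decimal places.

745.24 kB = 745.24 × 10^3 bytes = 745,240 bytes
1 MiB = 2^20 bytes = 1,048,576 bytes
745,240 / 1,048,576 = 0.71 MiB

0.71 MiB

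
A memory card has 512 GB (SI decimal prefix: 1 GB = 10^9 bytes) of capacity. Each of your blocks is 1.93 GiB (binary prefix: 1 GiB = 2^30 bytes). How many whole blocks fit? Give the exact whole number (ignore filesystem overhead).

247

Capacity: 512 GB = 512,000,000,000 bytes
Per item: 1.93 GiB = 2,072,321,720.32 bytes
⌊512,000,000,000 / 2,072,321,720.32⌋ = 247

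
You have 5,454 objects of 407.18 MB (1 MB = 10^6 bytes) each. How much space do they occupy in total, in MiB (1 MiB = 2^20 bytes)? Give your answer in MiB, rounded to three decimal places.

Total = 5,454 × 407.18 MB = 2220759.72 MB
= 2220759.72 × 1,000,000 bytes = 2,220,759,720,000 bytes
1 MiB = 1,048,576 bytes
2,220,759,720,000 / 1,048,576 = 2,117,881.508 MiB

2,117,881.508 MiB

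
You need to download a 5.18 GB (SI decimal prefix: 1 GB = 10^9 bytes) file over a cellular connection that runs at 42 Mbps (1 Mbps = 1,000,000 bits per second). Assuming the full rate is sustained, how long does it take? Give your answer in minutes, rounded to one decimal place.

5.18 GB = 5,180,000,000 bytes = 41,440,000,000 bits
42 Mbps = 42,000,000 bits/s
time = 41,440,000,000 / 42,000,000 = 986.67 s
986.67 s / 60 = 16.4 minutes

16.4 minutes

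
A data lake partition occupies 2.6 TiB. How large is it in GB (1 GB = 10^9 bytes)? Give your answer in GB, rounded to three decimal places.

2,858.730 GB

2.6 TiB × 1,099,511,627,776 bytes/TiB = 2,858,730,232,217.6 bytes
1 GB = 10^9 bytes = 1,000,000,000 bytes
2,858,730,232,217.6 / 1,000,000,000 = 2,858.730 GB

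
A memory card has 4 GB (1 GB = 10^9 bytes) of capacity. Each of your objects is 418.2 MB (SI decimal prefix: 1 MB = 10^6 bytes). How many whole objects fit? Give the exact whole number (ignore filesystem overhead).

Capacity: 4 GB = 4,000,000,000 bytes
Per item: 418.2 MB = 418,200,000 bytes
⌊4,000,000,000 / 418,200,000⌋ = 9

9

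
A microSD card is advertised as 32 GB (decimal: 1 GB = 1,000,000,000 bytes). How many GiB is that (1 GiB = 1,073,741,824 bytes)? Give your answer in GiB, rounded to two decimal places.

29.80 GiB

32 GB = 32 × 10^9 bytes = 32,000,000,000 bytes
1 GiB = 1,073,741,824 bytes
32,000,000,000 / 1,073,741,824 = 29.80 GiB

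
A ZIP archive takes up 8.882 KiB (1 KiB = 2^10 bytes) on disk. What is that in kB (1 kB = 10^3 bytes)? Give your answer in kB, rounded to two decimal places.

8.882 KiB × 1,024 bytes/KiB = 9,095.168 bytes
1 kB = 10^3 bytes = 1,000 bytes
9,095.168 / 1,000 = 9.10 kB

9.10 kB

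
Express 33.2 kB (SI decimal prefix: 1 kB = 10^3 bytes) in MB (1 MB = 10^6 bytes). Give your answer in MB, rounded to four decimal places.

33.2 kB = 33.2 × 10^3 bytes = 33,200 bytes
1 MB = 1,000,000 bytes
33,200 / 1,000,000 = 0.0332 MB

0.0332 MB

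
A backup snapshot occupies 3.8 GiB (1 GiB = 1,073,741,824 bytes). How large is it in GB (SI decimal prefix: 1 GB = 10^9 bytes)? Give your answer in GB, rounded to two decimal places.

3.8 GiB = 3.8 × 2^30 bytes = 4,080,218,931.2 bytes
1 GB = 10^9 bytes = 1,000,000,000 bytes
4,080,218,931.2 / 1,000,000,000 = 4.08 GB

4.08 GB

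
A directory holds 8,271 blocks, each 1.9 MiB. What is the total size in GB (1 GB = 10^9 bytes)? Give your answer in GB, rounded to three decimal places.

16.478 GB

Total = 8,271 × 1.9 MiB = 15714.9 MiB
= 15714.9 × 1,048,576 bytes = 16,478,266,982.4 bytes
1 GB = 1,000,000,000 bytes
16,478,266,982.4 / 1,000,000,000 = 16.478 GB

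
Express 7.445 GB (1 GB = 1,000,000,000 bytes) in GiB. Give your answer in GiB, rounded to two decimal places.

7.445 GB = 7.445 × 10^9 bytes = 7,445,000,000 bytes
1 GiB = 1,073,741,824 bytes
7,445,000,000 / 1,073,741,824 = 6.93 GiB

6.93 GiB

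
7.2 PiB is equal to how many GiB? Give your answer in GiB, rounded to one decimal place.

7,549,747.2 GiB

7.2 PiB = 7.2 × 2^50 bytes = 8,106,479,329,266,892.8 bytes
1 GiB = 2^30 bytes = 1,073,741,824 bytes
8,106,479,329,266,892.8 / 1,073,741,824 = 7,549,747.2 GiB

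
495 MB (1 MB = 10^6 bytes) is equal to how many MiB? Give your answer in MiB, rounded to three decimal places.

495 MB = 495 × 10^6 bytes = 495,000,000 bytes
1 MiB = 2^20 bytes = 1,048,576 bytes
495,000,000 / 1,048,576 = 472.069 MiB

472.069 MiB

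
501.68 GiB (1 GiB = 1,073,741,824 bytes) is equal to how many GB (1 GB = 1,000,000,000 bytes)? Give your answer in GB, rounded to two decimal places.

538.67 GB

501.68 GiB = 501.68 × 2^30 bytes = 538,674,798,264.32 bytes
1 GB = 10^9 bytes = 1,000,000,000 bytes
538,674,798,264.32 / 1,000,000,000 = 538.67 GB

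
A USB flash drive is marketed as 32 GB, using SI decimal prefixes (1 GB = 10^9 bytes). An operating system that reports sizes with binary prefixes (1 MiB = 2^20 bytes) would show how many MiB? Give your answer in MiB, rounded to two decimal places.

32 GB = 32 × 10^9 bytes = 32,000,000,000 bytes
1 MiB = 1,048,576 bytes
32,000,000,000 / 1,048,576 = 30,517.58 MiB

30,517.58 MiB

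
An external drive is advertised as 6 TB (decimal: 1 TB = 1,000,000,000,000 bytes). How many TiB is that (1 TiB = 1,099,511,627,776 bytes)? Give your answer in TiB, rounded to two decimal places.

6 TB × 1,000,000,000,000 bytes/TB = 6,000,000,000,000 bytes
1 TiB = 1,099,511,627,776 bytes
6,000,000,000,000 / 1,099,511,627,776 = 5.46 TiB

5.46 TiB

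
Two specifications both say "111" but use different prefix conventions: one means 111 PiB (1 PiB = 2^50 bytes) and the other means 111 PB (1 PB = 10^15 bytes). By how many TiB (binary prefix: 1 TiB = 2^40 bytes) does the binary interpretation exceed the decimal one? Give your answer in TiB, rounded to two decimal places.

111 PiB = 111 × 1,125,899,906,842,624 = 124,974,889,659,531,264 bytes
111 PB = 111 × 1,000,000,000,000,000 = 111,000,000,000,000,000 bytes
difference = 13,974,889,659,531,264 bytes
13,974,889,659,531,264 / 1,099,511,627,776 = 12,710.09 TiB

12,710.09 TiB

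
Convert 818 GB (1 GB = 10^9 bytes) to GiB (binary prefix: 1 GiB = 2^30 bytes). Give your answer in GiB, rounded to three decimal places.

818 GB = 818 × 10^9 bytes = 818,000,000,000 bytes
1 GiB = 1,073,741,824 bytes
818,000,000,000 / 1,073,741,824 = 761.822 GiB

761.822 GiB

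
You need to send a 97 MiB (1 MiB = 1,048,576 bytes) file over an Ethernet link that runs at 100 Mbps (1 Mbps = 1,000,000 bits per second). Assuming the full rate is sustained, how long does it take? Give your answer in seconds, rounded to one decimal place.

97 MiB = 101,711,872 bytes = 813,694,976 bits
100 Mbps = 100,000,000 bits/s
time = 813,694,976 / 100,000,000 = 8.1 s

8.1 seconds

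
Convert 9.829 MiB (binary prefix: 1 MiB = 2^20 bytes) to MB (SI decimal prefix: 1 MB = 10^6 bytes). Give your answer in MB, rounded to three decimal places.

10.306 MB

9.829 MiB × 1,048,576 bytes/MiB = 10,306,453.504 bytes
1 MB = 1,000,000 bytes
10,306,453.504 / 1,000,000 = 10.306 MB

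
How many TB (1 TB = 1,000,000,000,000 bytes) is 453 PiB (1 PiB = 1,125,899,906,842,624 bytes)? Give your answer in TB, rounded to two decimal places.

453 PiB = 453 × 2^50 bytes = 510,032,657,799,708,672 bytes
1 TB = 10^12 bytes = 1,000,000,000,000 bytes
510,032,657,799,708,672 / 1,000,000,000,000 = 510,032.66 TB

510,032.66 TB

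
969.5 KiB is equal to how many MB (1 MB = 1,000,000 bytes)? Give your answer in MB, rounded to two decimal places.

0.99 MB

969.5 KiB = 969.5 × 2^10 bytes = 992,768 bytes
1 MB = 10^6 bytes = 1,000,000 bytes
992,768 / 1,000,000 = 0.99 MB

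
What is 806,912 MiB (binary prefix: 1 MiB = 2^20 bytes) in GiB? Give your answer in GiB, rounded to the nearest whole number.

806,912 MiB = 806,912 × 2^20 bytes = 846,108,557,312 bytes
1 GiB = 2^30 bytes = 1,073,741,824 bytes
846,108,557,312 / 1,073,741,824 = 788 GiB

788 GiB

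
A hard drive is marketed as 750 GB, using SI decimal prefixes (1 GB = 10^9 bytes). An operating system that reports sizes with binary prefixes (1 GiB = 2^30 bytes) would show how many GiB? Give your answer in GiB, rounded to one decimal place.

698.5 GiB

750 GB = 750 × 10^9 bytes = 750,000,000,000 bytes
1 GiB = 1,073,741,824 bytes
750,000,000,000 / 1,073,741,824 = 698.5 GiB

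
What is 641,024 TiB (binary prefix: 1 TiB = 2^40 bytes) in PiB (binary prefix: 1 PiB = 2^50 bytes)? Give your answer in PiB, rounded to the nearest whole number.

641,024 TiB = 641,024 × 2^40 bytes = 704,813,341,683,482,624 bytes
1 PiB = 1,125,899,906,842,624 bytes
704,813,341,683,482,624 / 1,125,899,906,842,624 = 626 PiB

626 PiB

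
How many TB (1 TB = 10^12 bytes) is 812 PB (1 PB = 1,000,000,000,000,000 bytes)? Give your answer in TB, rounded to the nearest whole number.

812 PB = 812 × 10^15 bytes = 812,000,000,000,000,000 bytes
1 TB = 10^12 bytes = 1,000,000,000,000 bytes
812,000,000,000,000,000 / 1,000,000,000,000 = 812,000 TB

812,000 TB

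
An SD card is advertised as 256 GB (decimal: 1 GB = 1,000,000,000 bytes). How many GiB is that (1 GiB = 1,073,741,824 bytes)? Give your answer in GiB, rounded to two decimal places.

238.42 GiB

256 GB = 256 × 10^9 bytes = 256,000,000,000 bytes
1 GiB = 1,073,741,824 bytes
256,000,000,000 / 1,073,741,824 = 238.42 GiB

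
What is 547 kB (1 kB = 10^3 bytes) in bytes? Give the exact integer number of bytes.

547 × 1,000 = 547,000 bytes  (1 kB = 10^3 bytes)

547,000 bytes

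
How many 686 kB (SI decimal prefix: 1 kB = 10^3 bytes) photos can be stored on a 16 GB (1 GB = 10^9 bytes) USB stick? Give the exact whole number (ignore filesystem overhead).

Capacity: 16 GB = 16,000,000,000 bytes
Per item: 686 kB = 686,000 bytes
⌊16,000,000,000 / 686,000⌋ = 23,323

23,323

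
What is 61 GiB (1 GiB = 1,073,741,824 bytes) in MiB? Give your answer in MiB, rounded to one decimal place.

62,464.0 MiB

61 GiB = 61 × 2^30 bytes = 65,498,251,264 bytes
1 MiB = 1,048,576 bytes
65,498,251,264 / 1,048,576 = 62,464.0 MiB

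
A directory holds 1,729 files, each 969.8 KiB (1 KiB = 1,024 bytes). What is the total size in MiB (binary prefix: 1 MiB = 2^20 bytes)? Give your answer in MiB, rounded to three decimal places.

1,637.485 MiB

Total = 1,729 × 969.8 KiB = 1676784.2 KiB
= 1676784.2 × 1,024 bytes = 1,717,027,020.8 bytes
1 MiB = 1,048,576 bytes
1,717,027,020.8 / 1,048,576 = 1,637.485 MiB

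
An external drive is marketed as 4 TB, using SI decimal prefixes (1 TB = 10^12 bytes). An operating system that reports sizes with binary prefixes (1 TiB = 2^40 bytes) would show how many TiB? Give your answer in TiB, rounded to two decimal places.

3.64 TiB

4 TB × 1,000,000,000,000 bytes/TB = 4,000,000,000,000 bytes
1 TiB = 2^40 bytes = 1,099,511,627,776 bytes
4,000,000,000,000 / 1,099,511,627,776 = 3.64 TiB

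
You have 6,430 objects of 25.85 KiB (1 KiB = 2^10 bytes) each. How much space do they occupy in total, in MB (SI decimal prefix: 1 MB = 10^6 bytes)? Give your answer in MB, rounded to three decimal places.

Total = 6,430 × 25.85 KiB = 166215.5 KiB
= 166215.5 × 1,024 bytes = 170,204,672 bytes
1 MB = 1,000,000 bytes
170,204,672 / 1,000,000 = 170.205 MB

170.205 MB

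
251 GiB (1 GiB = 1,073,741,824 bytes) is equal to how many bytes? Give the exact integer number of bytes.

251 × 1,073,741,824 = 269,509,197,824 bytes

269,509,197,824 bytes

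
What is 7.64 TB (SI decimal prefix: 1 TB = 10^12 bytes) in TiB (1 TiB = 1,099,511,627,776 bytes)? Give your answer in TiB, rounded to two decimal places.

7.64 TB × 1,000,000,000,000 bytes/TB = 7,640,000,000,000 bytes
1 TiB = 1,099,511,627,776 bytes
7,640,000,000,000 / 1,099,511,627,776 = 6.95 TiB

6.95 TiB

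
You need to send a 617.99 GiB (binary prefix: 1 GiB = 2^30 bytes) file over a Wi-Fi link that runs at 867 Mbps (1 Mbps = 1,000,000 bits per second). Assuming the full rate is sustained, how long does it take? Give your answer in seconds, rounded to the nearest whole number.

617.99 GiB = 663,561,709,813.76 bytes = 5,308,493,678,510.08 bits
867 Mbps = 867,000,000 bits/s
time = 5,308,493,678,510.08 / 867,000,000 = 6,123 s

6,123 seconds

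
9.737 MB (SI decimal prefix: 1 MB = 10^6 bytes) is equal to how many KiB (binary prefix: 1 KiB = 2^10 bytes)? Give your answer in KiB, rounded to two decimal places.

9.737 MB = 9.737 × 10^6 bytes = 9,737,000 bytes
1 KiB = 2^10 bytes = 1,024 bytes
9,737,000 / 1,024 = 9,508.79 KiB

9,508.79 KiB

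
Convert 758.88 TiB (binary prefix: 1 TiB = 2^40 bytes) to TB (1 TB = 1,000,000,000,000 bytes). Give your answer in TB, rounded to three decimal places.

758.88 TiB × 1,099,511,627,776 bytes/TiB = 834,397,384,086,650.88 bytes
1 TB = 10^12 bytes = 1,000,000,000,000 bytes
834,397,384,086,650.88 / 1,000,000,000,000 = 834.397 TB

834.397 TB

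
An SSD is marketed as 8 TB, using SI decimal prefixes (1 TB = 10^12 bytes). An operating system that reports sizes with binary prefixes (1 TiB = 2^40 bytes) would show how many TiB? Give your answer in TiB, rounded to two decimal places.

7.28 TiB

8 TB = 8 × 10^12 bytes = 8,000,000,000,000 bytes
1 TiB = 2^40 bytes = 1,099,511,627,776 bytes
8,000,000,000,000 / 1,099,511,627,776 = 7.28 TiB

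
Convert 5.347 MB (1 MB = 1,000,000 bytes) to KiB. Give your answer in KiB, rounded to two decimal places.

5.347 MB = 5.347 × 10^6 bytes = 5,347,000 bytes
1 KiB = 1,024 bytes
5,347,000 / 1,024 = 5,221.68 KiB

5,221.68 KiB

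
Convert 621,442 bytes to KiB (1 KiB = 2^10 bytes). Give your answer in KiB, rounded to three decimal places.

606.877 KiB

621,442 bytes given.
1 KiB = 1,024 bytes
621,442 / 1,024 = 606.877 KiB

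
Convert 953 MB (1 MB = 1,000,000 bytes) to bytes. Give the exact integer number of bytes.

953 × 1,000,000 = 953,000,000 bytes  (1 MB = 10^6 bytes)

953,000,000 bytes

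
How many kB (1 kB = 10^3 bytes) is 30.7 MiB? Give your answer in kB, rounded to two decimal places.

30.7 MiB = 30.7 × 2^20 bytes = 32,191,283.2 bytes
1 kB = 1,000 bytes
32,191,283.2 / 1,000 = 32,191.28 kB

32,191.28 kB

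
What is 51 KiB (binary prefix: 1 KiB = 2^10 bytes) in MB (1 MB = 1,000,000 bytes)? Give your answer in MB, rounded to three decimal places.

0.052 MB

51 KiB = 51 × 2^10 bytes = 52,224 bytes
1 MB = 1,000,000 bytes
52,224 / 1,000,000 = 0.052 MB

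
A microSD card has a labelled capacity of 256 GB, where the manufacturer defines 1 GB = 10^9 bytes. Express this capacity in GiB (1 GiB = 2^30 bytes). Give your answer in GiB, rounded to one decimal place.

238.4 GiB

256 GB = 256 × 10^9 bytes = 256,000,000,000 bytes
1 GiB = 2^30 bytes = 1,073,741,824 bytes
256,000,000,000 / 1,073,741,824 = 238.4 GiB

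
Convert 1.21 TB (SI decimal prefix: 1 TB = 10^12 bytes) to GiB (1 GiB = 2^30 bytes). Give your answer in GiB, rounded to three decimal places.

1,126.900 GiB

1.21 TB × 1,000,000,000,000 bytes/TB = 1,210,000,000,000 bytes
1 GiB = 1,073,741,824 bytes
1,210,000,000,000 / 1,073,741,824 = 1,126.900 GiB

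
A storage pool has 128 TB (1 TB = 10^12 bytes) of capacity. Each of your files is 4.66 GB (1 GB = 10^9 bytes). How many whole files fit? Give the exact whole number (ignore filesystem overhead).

Capacity: 128 TB = 128,000,000,000,000 bytes
Per item: 4.66 GB = 4,660,000,000 bytes
⌊128,000,000,000,000 / 4,660,000,000⌋ = 27,467

27,467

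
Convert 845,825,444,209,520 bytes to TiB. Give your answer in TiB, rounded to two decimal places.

769.27 TiB

845,825,444,209,520 bytes given.
1 TiB = 2^40 bytes = 1,099,511,627,776 bytes
845,825,444,209,520 / 1,099,511,627,776 = 769.27 TiB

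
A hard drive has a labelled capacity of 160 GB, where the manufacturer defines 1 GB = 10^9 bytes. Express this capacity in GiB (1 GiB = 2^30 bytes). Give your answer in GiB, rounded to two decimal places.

149.01 GiB

160 GB × 1,000,000,000 bytes/GB = 160,000,000,000 bytes
1 GiB = 1,073,741,824 bytes
160,000,000,000 / 1,073,741,824 = 149.01 GiB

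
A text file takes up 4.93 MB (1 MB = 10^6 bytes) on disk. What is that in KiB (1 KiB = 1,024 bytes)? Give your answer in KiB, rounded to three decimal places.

4.93 MB = 4.93 × 10^6 bytes = 4,930,000 bytes
1 KiB = 2^10 bytes = 1,024 bytes
4,930,000 / 1,024 = 4,814.453 KiB

4,814.453 KiB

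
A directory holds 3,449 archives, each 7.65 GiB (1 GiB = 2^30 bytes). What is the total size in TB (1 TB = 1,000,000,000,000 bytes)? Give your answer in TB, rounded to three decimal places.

28.331 TB

Total = 3,449 × 7.65 GiB = 26384.85 GiB
= 26384.85 × 1,073,741,824 bytes = 28,330,516,964,966.4 bytes
1 TB = 1,000,000,000,000 bytes
28,330,516,964,966.4 / 1,000,000,000,000 = 28.331 TB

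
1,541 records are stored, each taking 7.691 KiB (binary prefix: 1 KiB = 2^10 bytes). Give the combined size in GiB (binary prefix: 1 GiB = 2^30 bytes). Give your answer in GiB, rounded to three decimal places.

0.011 GiB

Total = 1,541 × 7.691 KiB = 11851.831 KiB
= 11851.831 × 1,024 bytes = 12,136,274.944 bytes
1 GiB = 1,073,741,824 bytes
12,136,274.944 / 1,073,741,824 = 0.011 GiB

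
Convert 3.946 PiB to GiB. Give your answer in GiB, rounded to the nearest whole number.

4,137,681 GiB

3.946 PiB = 3.946 × 2^50 bytes = 4,442,801,032,400,994.304 bytes
1 GiB = 1,073,741,824 bytes
4,442,801,032,400,994.304 / 1,073,741,824 = 4,137,681 GiB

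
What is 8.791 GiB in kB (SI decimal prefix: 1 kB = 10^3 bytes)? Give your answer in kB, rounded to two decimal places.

8.791 GiB × 1,073,741,824 bytes/GiB = 9,439,264,374.784 bytes
1 kB = 1,000 bytes
9,439,264,374.784 / 1,000 = 9,439,264.37 kB

9,439,264.37 kB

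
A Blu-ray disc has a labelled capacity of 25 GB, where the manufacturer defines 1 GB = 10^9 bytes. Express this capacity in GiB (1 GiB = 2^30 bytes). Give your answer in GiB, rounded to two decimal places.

25 GB × 1,000,000,000 bytes/GB = 25,000,000,000 bytes
1 GiB = 1,073,741,824 bytes
25,000,000,000 / 1,073,741,824 = 23.28 GiB

23.28 GiB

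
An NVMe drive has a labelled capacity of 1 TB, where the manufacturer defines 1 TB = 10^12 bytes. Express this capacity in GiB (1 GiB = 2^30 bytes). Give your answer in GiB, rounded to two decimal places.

1 TB × 1,000,000,000,000 bytes/TB = 1,000,000,000,000 bytes
1 GiB = 2^30 bytes = 1,073,741,824 bytes
1,000,000,000,000 / 1,073,741,824 = 931.32 GiB

931.32 GiB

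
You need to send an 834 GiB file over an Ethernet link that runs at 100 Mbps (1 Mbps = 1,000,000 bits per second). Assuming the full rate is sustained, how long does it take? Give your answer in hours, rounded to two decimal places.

19.90 hours

834 GiB = 895,500,681,216 bytes = 7,164,005,449,728 bits
100 Mbps = 100,000,000 bits/s
time = 7,164,005,449,728 / 100,000,000 = 71,640.0545 s
71,640.0545 s / 3600 = 19.90 hours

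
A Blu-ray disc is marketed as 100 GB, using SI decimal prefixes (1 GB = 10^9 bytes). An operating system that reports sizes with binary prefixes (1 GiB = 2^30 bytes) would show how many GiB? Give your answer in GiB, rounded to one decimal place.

100 GB = 100 × 10^9 bytes = 100,000,000,000 bytes
1 GiB = 2^30 bytes = 1,073,741,824 bytes
100,000,000,000 / 1,073,741,824 = 93.1 GiB

93.1 GiB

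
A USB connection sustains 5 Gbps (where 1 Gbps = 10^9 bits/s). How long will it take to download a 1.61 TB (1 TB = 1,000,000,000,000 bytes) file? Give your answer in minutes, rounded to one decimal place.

42.9 minutes

1.61 TB = 1,610,000,000,000 bytes = 12,880,000,000,000 bits
5 Gbps = 5,000,000,000 bits/s
time = 12,880,000,000,000 / 5,000,000,000 = 2,576.00 s
2,576.00 s / 60 = 42.9 minutes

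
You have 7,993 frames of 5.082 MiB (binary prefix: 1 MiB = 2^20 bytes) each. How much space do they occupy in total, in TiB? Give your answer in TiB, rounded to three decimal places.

0.039 TiB

Total = 7,993 × 5.082 MiB = 40620.426 MiB
= 40620.426 × 1,048,576 bytes = 42,593,603,813.376 bytes
1 TiB = 1,099,511,627,776 bytes
42,593,603,813.376 / 1,099,511,627,776 = 0.039 TiB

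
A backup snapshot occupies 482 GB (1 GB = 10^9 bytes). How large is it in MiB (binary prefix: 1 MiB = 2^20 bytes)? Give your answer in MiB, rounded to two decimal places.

482 GB = 482 × 10^9 bytes = 482,000,000,000 bytes
1 MiB = 2^20 bytes = 1,048,576 bytes
482,000,000,000 / 1,048,576 = 459,671.02 MiB

459,671.02 MiB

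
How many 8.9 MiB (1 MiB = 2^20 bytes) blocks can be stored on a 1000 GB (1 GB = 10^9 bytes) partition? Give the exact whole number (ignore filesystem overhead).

107,154

Capacity: 1000 GB = 1,000,000,000,000 bytes
Per item: 8.9 MiB = 9,332,326.4 bytes
⌊1,000,000,000,000 / 9,332,326.4⌋ = 107,154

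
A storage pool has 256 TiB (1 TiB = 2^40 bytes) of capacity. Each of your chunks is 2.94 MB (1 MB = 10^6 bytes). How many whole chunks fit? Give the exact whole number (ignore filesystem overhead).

95,739,787

Capacity: 256 TiB = 281,474,976,710,656 bytes
Per item: 2.94 MB = 2,940,000 bytes
⌊281,474,976,710,656 / 2,940,000⌋ = 95,739,787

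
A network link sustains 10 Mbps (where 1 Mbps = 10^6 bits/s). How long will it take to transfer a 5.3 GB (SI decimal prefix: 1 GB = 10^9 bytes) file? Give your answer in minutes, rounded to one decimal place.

70.7 minutes

5.3 GB = 5,300,000,000 bytes = 42,400,000,000 bits
10 Mbps = 10,000,000 bits/s
time = 42,400,000,000 / 10,000,000 = 4,240.00 s
4,240.00 s / 60 = 70.7 minutes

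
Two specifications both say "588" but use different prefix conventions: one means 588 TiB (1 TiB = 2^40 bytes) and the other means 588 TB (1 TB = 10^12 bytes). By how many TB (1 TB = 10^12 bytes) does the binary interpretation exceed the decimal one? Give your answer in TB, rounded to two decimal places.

588 TiB = 588 × 1,099,511,627,776 = 646,512,837,132,288 bytes
588 TB = 588 × 1,000,000,000,000 = 588,000,000,000,000 bytes
difference = 58,512,837,132,288 bytes
58,512,837,132,288 / 1,000,000,000,000 = 58.51 TB

58.51 TB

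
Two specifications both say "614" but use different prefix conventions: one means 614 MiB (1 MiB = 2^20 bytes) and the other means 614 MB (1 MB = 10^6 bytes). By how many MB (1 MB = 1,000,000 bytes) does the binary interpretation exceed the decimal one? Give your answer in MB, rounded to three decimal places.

29.826 MB

614 MiB = 614 × 1,048,576 = 643,825,664 bytes
614 MB = 614 × 1,000,000 = 614,000,000 bytes
difference = 29,825,664 bytes
29,825,664 / 1,000,000 = 29.826 MB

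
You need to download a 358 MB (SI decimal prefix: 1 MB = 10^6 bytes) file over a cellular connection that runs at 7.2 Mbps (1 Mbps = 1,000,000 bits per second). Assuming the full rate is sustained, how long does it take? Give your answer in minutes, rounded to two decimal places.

358 MB = 358,000,000 bytes = 2,864,000,000 bits
7.2 Mbps = 7,200,000 bits/s
time = 2,864,000,000 / 7,200,000 = 397.778 s
397.778 s / 60 = 6.63 minutes

6.63 minutes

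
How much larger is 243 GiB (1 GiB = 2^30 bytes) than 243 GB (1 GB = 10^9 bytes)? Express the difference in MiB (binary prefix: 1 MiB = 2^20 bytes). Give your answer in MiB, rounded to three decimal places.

17,089.141 MiB

243 GiB = 243 × 1,073,741,824 = 260,919,263,232 bytes
243 GB = 243 × 1,000,000,000 = 243,000,000,000 bytes
difference = 17,919,263,232 bytes
17,919,263,232 / 1,048,576 = 17,089.141 MiB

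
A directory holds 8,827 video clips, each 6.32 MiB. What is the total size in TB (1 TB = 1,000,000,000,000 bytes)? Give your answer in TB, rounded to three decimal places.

Total = 8,827 × 6.32 MiB = 55786.64 MiB
= 55786.64 × 1,048,576 bytes = 58,496,531,824.64 bytes
1 TB = 1,000,000,000,000 bytes
58,496,531,824.64 / 1,000,000,000,000 = 0.058 TB

0.058 TB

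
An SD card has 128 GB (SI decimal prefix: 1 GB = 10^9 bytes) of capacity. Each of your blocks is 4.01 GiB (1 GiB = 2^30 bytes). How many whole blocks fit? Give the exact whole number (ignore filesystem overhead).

Capacity: 128 GB = 128,000,000,000 bytes
Per item: 4.01 GiB = 4,305,704,714.24 bytes
⌊128,000,000,000 / 4,305,704,714.24⌋ = 29

29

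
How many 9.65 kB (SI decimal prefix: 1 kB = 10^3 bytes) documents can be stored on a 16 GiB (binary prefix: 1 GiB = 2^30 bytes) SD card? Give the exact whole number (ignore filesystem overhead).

1,780,297

Capacity: 16 GiB = 17,179,869,184 bytes
Per item: 9.65 kB = 9,650 bytes
⌊17,179,869,184 / 9,650⌋ = 1,780,297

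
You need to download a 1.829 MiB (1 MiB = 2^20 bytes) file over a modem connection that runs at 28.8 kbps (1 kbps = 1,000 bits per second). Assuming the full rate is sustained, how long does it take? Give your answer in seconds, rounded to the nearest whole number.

1.829 MiB = 1,917,845.504 bytes = 15,342,764.032 bits
28.8 kbps = 28,800 bits/s
time = 15,342,764.032 / 28,800 = 533 s

533 seconds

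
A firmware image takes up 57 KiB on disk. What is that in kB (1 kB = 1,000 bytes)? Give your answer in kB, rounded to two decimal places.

58.37 kB

57 KiB = 57 × 2^10 bytes = 58,368 bytes
1 kB = 1,000 bytes
58,368 / 1,000 = 58.37 kB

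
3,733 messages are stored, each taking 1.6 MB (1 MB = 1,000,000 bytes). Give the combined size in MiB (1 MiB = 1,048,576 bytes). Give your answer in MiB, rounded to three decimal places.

Total = 3,733 × 1.6 MB = 5972.8 MB
= 5972.8 × 1,000,000 bytes = 5,972,800,000 bytes
1 MiB = 1,048,576 bytes
5,972,800,000 / 1,048,576 = 5,696.106 MiB

5,696.106 MiB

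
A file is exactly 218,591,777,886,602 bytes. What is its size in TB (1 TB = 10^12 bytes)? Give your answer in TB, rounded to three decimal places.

218.592 TB

218,591,777,886,602 bytes given.
1 TB = 1,000,000,000,000 bytes
218,591,777,886,602 / 1,000,000,000,000 = 218.592 TB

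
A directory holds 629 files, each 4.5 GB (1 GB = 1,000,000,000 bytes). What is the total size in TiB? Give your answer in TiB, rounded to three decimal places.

2.574 TiB

Total = 629 × 4.5 GB = 2830.5 GB
= 2830.5 × 1,000,000,000 bytes = 2,830,500,000,000 bytes
1 TiB = 1,099,511,627,776 bytes
2,830,500,000,000 / 1,099,511,627,776 = 2.574 TiB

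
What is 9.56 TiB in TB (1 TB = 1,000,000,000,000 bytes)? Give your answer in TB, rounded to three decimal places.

10.511 TB

9.56 TiB = 9.56 × 2^40 bytes = 10,511,331,161,538.56 bytes
1 TB = 1,000,000,000,000 bytes
10,511,331,161,538.56 / 1,000,000,000,000 = 10.511 TB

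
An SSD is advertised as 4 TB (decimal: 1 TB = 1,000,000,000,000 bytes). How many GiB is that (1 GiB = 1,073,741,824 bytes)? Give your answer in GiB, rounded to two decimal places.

4 TB = 4 × 10^12 bytes = 4,000,000,000,000 bytes
1 GiB = 2^30 bytes = 1,073,741,824 bytes
4,000,000,000,000 / 1,073,741,824 = 3,725.29 GiB

3,725.29 GiB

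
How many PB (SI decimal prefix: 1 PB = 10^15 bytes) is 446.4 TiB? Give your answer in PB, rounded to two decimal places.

0.49 PB

446.4 TiB = 446.4 × 2^40 bytes = 490,821,990,639,206.4 bytes
1 PB = 1,000,000,000,000,000 bytes
490,821,990,639,206.4 / 1,000,000,000,000,000 = 0.49 PB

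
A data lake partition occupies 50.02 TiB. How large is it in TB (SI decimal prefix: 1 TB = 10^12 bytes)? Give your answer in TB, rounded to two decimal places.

50.02 TiB = 50.02 × 2^40 bytes = 54,997,571,621,355.52 bytes
1 TB = 10^12 bytes = 1,000,000,000,000 bytes
54,997,571,621,355.52 / 1,000,000,000,000 = 55.00 TB

55.00 TB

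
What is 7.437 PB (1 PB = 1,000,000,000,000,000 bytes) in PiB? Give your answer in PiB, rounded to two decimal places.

6.61 PiB

7.437 PB = 7.437 × 10^15 bytes = 7,437,000,000,000,000 bytes
1 PiB = 2^50 bytes = 1,125,899,906,842,624 bytes
7,437,000,000,000,000 / 1,125,899,906,842,624 = 6.61 PiB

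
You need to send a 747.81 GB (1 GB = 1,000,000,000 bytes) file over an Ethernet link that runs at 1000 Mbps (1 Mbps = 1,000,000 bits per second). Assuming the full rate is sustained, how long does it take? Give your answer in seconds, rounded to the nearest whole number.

747.81 GB = 747,810,000,000 bytes = 5,982,480,000,000 bits
1000 Mbps = 1,000,000,000 bits/s
time = 5,982,480,000,000 / 1,000,000,000 = 5,982 s

5,982 seconds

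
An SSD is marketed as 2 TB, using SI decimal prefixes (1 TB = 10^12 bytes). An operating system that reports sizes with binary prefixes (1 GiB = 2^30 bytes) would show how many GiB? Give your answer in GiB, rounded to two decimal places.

1,862.65 GiB

2 TB × 1,000,000,000,000 bytes/TB = 2,000,000,000,000 bytes
1 GiB = 1,073,741,824 bytes
2,000,000,000,000 / 1,073,741,824 = 1,862.65 GiB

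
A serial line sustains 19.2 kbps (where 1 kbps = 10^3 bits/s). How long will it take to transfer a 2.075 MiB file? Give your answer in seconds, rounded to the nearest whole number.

907 seconds

2.075 MiB = 2,175,795.2 bytes = 17,406,361.6 bits
19.2 kbps = 19,200 bits/s
time = 17,406,361.6 / 19,200 = 907 s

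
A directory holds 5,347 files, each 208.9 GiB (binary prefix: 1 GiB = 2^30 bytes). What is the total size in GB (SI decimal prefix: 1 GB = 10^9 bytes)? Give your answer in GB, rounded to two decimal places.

Total = 5,347 × 208.9 GiB = 1116988.3 GiB
= 1116988.3 × 1,073,741,824 bytes = 1,199,357,054,628,659.2 bytes
1 GB = 1,000,000,000 bytes
1,199,357,054,628,659.2 / 1,000,000,000 = 1,199,357.05 GB

1,199,357.05 GB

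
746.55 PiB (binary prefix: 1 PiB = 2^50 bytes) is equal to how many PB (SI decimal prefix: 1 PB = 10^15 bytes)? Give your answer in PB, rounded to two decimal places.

840.54 PB

746.55 PiB = 746.55 × 2^50 bytes = 840,540,575,453,360,947.2 bytes
1 PB = 10^15 bytes = 1,000,000,000,000,000 bytes
840,540,575,453,360,947.2 / 1,000,000,000,000,000 = 840.54 PB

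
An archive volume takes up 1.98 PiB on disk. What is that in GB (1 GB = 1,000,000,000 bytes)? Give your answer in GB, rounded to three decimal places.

2,229,281.816 GB

1.98 PiB × 1,125,899,906,842,624 bytes/PiB = 2,229,281,815,548,395.52 bytes
1 GB = 1,000,000,000 bytes
2,229,281,815,548,395.52 / 1,000,000,000 = 2,229,281.816 GB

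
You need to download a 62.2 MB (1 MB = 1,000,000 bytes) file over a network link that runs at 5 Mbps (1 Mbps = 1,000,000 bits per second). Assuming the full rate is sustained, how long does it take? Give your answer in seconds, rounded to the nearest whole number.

62.2 MB = 62,200,000 bytes = 497,600,000 bits
5 Mbps = 5,000,000 bits/s
time = 497,600,000 / 5,000,000 = 100 s

100 seconds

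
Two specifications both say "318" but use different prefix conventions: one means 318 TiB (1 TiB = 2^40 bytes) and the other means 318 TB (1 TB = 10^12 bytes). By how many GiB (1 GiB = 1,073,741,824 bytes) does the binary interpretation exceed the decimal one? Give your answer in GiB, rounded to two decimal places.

318 TiB = 318 × 1,099,511,627,776 = 349,644,697,632,768 bytes
318 TB = 318 × 1,000,000,000,000 = 318,000,000,000,000 bytes
difference = 31,644,697,632,768 bytes
31,644,697,632,768 / 1,073,741,824 = 29,471.42 GiB

29,471.42 GiB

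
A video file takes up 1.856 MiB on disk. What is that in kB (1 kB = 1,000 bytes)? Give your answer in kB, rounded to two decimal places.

1.856 MiB = 1.856 × 2^20 bytes = 1,946,157.056 bytes
1 kB = 10^3 bytes = 1,000 bytes
1,946,157.056 / 1,000 = 1,946.16 kB

1,946.16 kB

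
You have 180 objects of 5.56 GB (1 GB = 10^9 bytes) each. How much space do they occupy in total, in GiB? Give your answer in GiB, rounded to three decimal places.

Total = 180 × 5.56 GB = 1000.8 GB
= 1000.8 × 1,000,000,000 bytes = 1,000,800,000,000 bytes
1 GiB = 1,073,741,824 bytes
1,000,800,000,000 / 1,073,741,824 = 932.068 GiB

932.068 GiB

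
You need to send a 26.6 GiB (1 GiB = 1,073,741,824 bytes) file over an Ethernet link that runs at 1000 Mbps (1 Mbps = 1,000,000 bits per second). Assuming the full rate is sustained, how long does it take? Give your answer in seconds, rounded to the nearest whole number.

26.6 GiB = 28,561,532,518.4 bytes = 228,492,260,147.2 bits
1000 Mbps = 1,000,000,000 bits/s
time = 228,492,260,147.2 / 1,000,000,000 = 228 s

228 seconds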